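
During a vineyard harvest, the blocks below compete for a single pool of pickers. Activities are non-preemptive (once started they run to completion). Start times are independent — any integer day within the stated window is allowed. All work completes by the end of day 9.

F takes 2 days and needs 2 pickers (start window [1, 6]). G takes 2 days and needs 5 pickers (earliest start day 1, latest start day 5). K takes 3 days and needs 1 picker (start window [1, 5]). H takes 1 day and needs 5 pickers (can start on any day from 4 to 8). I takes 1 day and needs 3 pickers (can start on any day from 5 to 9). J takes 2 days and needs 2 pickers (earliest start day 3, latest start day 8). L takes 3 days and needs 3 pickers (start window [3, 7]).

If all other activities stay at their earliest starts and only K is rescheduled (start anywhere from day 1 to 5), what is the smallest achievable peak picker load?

K@1: d1:8  d2:8  d3:6  d4:10  d5:6  d6:0  d7:0  d8:0  d9:0 → peak 10
K@2: d1:7  d2:8  d3:6  d4:11  d5:6  d6:0  d7:0  d8:0  d9:0 → peak 11
K@3: d1:7  d2:7  d3:6  d4:11  d5:7  d6:0  d7:0  d8:0  d9:0 → peak 11
K@4: d1:7  d2:7  d3:5  d4:11  d5:7  d6:1  d7:0  d8:0  d9:0 → peak 11
K@5: d1:7  d2:7  d3:5  d4:10  d5:7  d6:1  d7:1  d8:0  d9:0 → peak 10
Best is K@1, peak 10.

10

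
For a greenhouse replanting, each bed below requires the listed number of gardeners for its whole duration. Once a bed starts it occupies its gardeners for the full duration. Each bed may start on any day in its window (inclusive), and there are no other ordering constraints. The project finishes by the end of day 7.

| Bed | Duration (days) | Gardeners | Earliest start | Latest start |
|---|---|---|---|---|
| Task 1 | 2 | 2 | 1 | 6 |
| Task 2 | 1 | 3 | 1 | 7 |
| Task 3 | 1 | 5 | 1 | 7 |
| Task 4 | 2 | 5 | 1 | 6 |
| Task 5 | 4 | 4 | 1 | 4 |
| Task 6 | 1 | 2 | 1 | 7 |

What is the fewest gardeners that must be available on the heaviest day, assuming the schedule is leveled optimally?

7

Early-start (Task 1@1, Task 2@1, Task 3@1, Task 4@1, Task 5@1, Task 6@1) gives peak 21: d1:21  d2:11  d3:4  d4:4  d5:0  d6:0  d7:0.
Shift Task 2→3, Task 4→6, Task 5→2, Task 6→4.
Schedule Task 1@1, Task 2@3, Task 3@1, Task 4@6, Task 5@2, Task 6@4: d1:7  d2:6  d3:7  d4:6  d5:4  d6:5  d7:5 — peak 7.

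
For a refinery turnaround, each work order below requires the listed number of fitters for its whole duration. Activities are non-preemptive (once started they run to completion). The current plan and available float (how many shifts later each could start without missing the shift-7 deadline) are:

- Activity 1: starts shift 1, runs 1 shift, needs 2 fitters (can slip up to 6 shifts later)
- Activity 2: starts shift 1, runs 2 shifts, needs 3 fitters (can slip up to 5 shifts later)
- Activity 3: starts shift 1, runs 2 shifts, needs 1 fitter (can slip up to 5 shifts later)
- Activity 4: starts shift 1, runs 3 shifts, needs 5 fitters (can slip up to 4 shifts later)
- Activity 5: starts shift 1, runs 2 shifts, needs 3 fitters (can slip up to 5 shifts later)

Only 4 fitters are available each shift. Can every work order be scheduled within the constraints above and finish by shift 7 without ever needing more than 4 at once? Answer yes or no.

no

Total fitter-shifts = 31; over 7 shifts the average is 31/7 > 4, so some shift must exceed 4.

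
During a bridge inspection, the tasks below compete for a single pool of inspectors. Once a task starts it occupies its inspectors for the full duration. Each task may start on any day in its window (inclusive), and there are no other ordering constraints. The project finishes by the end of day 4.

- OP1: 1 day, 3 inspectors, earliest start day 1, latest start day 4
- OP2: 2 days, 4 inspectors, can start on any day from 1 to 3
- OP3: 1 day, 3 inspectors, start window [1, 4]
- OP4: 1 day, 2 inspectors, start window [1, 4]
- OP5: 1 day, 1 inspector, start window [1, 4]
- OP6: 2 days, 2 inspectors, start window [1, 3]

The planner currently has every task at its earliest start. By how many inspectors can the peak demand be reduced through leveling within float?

9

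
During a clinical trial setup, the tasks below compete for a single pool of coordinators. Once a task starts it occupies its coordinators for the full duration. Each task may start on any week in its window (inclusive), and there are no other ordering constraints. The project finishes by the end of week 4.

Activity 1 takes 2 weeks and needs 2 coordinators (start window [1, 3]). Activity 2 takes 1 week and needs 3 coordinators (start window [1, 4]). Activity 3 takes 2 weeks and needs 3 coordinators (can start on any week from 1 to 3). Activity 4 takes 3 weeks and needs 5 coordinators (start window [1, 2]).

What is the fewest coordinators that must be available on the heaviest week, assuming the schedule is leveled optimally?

8

Early-start (Activity 1@1, Activity 2@1, Activity 3@1, Activity 4@1) gives peak 13: w1:13  w2:10  w3:5  w4:0.
Shift Activity 3→3, Activity 4→2.
Schedule Activity 1@1, Activity 2@1, Activity 3@3, Activity 4@2: w1:5  w2:7  w3:8  w4:8 — peak 8.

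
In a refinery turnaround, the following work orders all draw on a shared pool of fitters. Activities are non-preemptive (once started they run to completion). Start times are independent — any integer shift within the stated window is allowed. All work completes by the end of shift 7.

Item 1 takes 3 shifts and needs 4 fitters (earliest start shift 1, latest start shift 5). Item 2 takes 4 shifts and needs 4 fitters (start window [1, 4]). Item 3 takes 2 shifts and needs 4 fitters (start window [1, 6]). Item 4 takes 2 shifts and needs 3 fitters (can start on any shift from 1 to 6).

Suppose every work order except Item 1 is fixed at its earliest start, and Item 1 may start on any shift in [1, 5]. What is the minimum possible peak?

Item 1@1: s1:15  s2:15  s3:8  s4:4  s5:0  s6:0  s7:0 → peak 15
Item 1@2: s1:11  s2:15  s3:8  s4:8  s5:0  s6:0  s7:0 → peak 15
Item 1@3: s1:11  s2:11  s3:8  s4:8  s5:4  s6:0  s7:0 → peak 11
Item 1@4: s1:11  s2:11  s3:4  s4:8  s5:4  s6:4  s7:0 → peak 11
Item 1@5: s1:11  s2:11  s3:4  s4:4  s5:4  s6:4  s7:4 → peak 11
Best is Item 1@3, peak 11.

11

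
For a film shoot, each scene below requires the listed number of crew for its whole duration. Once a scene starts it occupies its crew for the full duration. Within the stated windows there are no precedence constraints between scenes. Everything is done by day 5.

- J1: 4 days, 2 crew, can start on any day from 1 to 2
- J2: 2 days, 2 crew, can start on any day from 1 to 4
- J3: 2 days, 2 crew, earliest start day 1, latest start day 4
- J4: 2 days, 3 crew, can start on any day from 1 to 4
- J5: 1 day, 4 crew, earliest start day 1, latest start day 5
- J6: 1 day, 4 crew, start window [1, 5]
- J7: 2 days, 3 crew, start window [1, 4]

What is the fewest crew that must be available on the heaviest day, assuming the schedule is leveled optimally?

Early-start (J1@1, J2@1, J3@1, J4@1, J5@1, J6@1, J7@1) gives peak 20: d1:20  d2:12  d3:2  d4:2  d5:0.
Shift J4→3, J5→5, J6→5, J7→3.
Schedule J1@1, J2@1, J3@1, J4@3, J5@5, J6@5, J7@3: d1:6  d2:6  d3:8  d4:8  d5:8 — peak 8.
Total crew member-days = 36 over 5 days ⇒ peak ≥ ⌈36/5⌉ = 8, so 8 is optimal.

8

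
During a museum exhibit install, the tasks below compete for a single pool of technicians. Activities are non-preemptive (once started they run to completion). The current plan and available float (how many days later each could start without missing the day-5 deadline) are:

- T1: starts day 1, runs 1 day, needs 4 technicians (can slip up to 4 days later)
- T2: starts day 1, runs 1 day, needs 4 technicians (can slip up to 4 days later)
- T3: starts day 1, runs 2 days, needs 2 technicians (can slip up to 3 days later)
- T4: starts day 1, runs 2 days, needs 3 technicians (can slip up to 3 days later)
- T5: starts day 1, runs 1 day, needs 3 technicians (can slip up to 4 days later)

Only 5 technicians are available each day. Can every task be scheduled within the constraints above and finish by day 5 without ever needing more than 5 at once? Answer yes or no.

yes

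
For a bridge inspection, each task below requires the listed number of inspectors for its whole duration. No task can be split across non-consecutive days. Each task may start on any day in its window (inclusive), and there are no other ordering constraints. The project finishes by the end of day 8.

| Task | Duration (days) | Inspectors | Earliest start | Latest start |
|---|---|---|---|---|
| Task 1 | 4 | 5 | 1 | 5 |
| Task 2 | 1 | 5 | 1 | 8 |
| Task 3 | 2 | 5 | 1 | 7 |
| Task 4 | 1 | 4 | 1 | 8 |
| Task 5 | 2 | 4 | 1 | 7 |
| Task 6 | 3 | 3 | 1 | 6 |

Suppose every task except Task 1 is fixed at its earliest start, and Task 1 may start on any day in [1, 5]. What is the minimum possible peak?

21

Task 1@1: d1:26  d2:17  d3:8  d4:5  d5:0  d6:0  d7:0  d8:0 → peak 26
Task 1@2: d1:21  d2:17  d3:8  d4:5  d5:5  d6:0  d7:0  d8:0 → peak 21
Task 1@3: d1:21  d2:12  d3:8  d4:5  d5:5  d6:5  d7:0  d8:0 → peak 21
Task 1@4: d1:21  d2:12  d3:3  d4:5  d5:5  d6:5  d7:5  d8:0 → peak 21
Task 1@5: d1:21  d2:12  d3:3  d4:0  d5:5  d6:5  d7:5  d8:5 → peak 21
Best is Task 1@2, peak 21.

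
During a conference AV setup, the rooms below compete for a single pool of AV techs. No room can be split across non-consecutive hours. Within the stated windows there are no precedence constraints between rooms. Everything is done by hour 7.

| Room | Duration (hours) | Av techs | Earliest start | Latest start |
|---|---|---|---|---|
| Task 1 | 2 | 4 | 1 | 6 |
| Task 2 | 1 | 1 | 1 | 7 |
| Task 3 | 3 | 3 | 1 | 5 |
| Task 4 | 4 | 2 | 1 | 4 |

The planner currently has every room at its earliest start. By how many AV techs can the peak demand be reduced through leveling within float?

Early-start peak: h1:10  h2:9  h3:5  h4:2  h5:0  h6:0  h7:0 ⇒ 10.
Leveled (Task 1@1, Task 2@1, Task 3@3, Task 4@3): h1:5  h2:4  h3:5  h4:5  h5:5  h6:2  h7:0 ⇒ 5.
Reduction 10 − 5 = 5.

5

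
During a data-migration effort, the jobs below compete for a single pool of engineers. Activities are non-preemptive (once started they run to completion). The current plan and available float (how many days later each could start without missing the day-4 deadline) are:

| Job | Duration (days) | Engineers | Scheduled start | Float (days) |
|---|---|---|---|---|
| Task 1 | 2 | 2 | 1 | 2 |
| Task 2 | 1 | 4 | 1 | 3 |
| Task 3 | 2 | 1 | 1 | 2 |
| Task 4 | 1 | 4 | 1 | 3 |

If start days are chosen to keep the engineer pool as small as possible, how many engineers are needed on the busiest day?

Early-start (Task 1@1, Task 2@1, Task 3@1, Task 4@1) gives peak 11: d1:11  d2:3  d3:0  d4:0.
Shift Task 2→3, Task 4→4.
Schedule Task 1@1, Task 2@3, Task 3@1, Task 4@4: d1:3  d2:3  d3:4  d4:4 — peak 4.
Total engineer-days = 14 over 4 days ⇒ peak ≥ ⌈14/4⌉ = 4, so 4 is optimal.

4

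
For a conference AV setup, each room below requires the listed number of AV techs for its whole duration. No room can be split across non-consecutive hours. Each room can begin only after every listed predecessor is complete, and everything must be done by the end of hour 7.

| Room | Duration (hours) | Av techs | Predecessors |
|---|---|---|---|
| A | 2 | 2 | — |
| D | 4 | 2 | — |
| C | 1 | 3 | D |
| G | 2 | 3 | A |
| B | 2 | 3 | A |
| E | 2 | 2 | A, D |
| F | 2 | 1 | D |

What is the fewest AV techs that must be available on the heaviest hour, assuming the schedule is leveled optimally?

6

Early-start (A@1, D@1, C@5, G@3, B@3, E@5, F@5) gives peak 8: h1:4  h2:4  h3:8  h4:8  h5:6  h6:3  h7:0.
Shift B→5, E→6, F→6.
Schedule A@1, D@1, C@5, G@3, B@5, E@6, F@6: h1:4  h2:4  h3:5  h4:5  h5:6  h6:6  h7:3 — peak 6.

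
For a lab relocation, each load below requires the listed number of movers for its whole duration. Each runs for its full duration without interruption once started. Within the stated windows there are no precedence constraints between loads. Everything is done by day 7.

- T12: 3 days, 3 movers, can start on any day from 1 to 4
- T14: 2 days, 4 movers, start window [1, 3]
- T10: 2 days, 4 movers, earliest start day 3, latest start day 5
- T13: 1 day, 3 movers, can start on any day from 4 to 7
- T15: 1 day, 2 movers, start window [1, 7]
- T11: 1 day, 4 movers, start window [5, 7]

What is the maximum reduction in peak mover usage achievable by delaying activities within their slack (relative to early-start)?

2

Early-start peak: d1:9  d2:7  d3:7  d4:7  d5:4  d6:0  d7:0 ⇒ 9.
Leveled (T12@1, T14@1, T10@3, T13@4, T15@5, T11@5): d1:7  d2:7  d3:7  d4:7  d5:6  d6:0  d7:0 ⇒ 7.
Reduction 9 − 7 = 2.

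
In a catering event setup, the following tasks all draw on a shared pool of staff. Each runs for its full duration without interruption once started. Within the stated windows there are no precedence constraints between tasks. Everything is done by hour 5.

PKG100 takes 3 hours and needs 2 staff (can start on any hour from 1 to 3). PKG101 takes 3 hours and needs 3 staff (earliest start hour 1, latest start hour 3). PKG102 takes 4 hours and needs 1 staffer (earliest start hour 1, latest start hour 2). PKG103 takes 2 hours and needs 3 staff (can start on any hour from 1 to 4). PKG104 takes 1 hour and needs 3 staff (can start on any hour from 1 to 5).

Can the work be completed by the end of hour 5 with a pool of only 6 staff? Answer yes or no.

Schedule PKG100@1, PKG101@1, PKG102@1, PKG103@4, PKG104@5: h1:6  h2:6  h3:6  h4:4  h5:6 — peak 6 ≤ 6.

yes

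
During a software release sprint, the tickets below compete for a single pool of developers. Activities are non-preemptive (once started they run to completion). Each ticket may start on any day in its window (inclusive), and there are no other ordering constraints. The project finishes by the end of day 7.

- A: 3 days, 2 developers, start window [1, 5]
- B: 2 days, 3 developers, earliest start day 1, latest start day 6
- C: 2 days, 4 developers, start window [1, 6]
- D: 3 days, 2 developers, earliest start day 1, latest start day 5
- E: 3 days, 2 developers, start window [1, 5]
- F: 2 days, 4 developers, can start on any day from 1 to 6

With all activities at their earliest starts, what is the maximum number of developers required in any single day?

Early-start schedule: A@1, B@1, C@1, D@1, E@1, F@1.
Load per day: day 1: 17, day 2: 17, day 3: 6, day 4: 0, day 5: 0, day 6: 0, day 7: 0.
Peak is 17.

17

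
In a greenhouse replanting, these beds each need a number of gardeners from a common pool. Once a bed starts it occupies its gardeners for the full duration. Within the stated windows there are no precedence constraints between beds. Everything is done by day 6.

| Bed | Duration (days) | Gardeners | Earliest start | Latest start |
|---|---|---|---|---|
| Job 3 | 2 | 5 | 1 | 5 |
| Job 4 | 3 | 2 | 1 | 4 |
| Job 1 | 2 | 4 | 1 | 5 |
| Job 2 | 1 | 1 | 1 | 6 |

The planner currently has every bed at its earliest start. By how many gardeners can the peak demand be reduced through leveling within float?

Early-start peak: d1:12  d2:11  d3:2  d4:0  d5:0  d6:0 ⇒ 12.
Leveled (Job 3@1, Job 4@3, Job 1@3, Job 2@1): d1:6  d2:5  d3:6  d4:6  d5:2  d6:0 ⇒ 6.
Reduction 12 − 6 = 6.

6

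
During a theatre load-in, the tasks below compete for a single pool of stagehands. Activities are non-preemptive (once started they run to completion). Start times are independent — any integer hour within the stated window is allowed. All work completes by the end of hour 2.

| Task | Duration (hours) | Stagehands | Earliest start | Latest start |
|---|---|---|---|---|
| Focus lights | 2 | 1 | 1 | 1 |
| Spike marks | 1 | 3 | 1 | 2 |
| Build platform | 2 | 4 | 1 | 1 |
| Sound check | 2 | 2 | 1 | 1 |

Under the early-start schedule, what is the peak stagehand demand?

10

Early-start schedule: Focus lights@1, Spike marks@1, Build platform@1, Sound check@1.
Load per hour: hour 1: 10, hour 2: 7.
Peak is 10.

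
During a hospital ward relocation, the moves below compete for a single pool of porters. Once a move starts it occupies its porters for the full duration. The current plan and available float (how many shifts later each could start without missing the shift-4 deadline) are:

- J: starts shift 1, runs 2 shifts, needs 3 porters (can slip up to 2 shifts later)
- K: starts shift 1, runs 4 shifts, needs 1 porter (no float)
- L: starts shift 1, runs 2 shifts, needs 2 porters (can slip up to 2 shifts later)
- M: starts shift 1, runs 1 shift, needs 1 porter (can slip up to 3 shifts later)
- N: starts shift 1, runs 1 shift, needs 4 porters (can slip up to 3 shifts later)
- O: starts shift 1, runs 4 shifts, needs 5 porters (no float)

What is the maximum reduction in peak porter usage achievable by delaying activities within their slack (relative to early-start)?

Early-start peak: s1:16  s2:11  s3:6  s4:6 ⇒ 16.
Leveled (J@1, K@1, L@1, M@3, N@3, O@1): s1:11  s2:11  s3:11  s4:6 ⇒ 11.
Reduction 16 − 11 = 5.

5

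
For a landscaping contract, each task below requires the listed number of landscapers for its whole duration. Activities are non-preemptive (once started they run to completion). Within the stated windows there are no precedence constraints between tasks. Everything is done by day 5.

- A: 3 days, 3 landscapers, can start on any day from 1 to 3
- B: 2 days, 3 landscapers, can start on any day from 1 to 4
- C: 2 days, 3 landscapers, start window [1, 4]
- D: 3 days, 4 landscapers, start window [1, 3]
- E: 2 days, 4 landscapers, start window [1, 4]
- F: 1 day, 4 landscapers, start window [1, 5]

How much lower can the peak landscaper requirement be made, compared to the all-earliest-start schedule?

11

Early-start peak: d1:21  d2:17  d3:7  d4:0  d5:0 ⇒ 21.
Leveled (A@1, B@1, C@2, D@3, E@4, F@1): d1:10  d2:9  d3:10  d4:8  d5:8 ⇒ 10.
Reduction 21 − 10 = 11.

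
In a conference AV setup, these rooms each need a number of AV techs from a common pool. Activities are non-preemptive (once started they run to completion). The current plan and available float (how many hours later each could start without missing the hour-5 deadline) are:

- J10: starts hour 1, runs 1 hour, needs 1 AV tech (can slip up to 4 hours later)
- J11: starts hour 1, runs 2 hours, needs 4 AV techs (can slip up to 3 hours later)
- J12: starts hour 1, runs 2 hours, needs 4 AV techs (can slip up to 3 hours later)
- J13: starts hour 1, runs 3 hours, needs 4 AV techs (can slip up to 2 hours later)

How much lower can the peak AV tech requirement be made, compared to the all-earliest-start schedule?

5

Early-start peak: h1:13  h2:12  h3:4  h4:0  h5:0 ⇒ 13.
Leveled (J10@1, J11@1, J12@2, J13@3): h1:5  h2:8  h3:8  h4:4  h5:4 ⇒ 8.
Reduction 13 − 8 = 5.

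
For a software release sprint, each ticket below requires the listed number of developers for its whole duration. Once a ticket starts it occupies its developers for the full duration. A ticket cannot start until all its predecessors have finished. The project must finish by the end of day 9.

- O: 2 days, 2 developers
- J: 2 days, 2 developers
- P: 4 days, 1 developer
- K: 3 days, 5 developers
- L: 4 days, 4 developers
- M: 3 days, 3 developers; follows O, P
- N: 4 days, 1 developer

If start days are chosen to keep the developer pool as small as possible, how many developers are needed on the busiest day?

Early-start (O@1, J@1, P@1, K@1, L@1, M@5, N@1) gives peak 15: d1:15  d2:15  d3:11  d4:6  d5:3  d6:3  d7:3  d8:0  d9:0.
Shift K→3, L→6, M→6.
Schedule O@1, J@1, P@1, K@3, L@6, M@6, N@1: d1:6  d2:6  d3:7  d4:7  d5:5  d6:7  d7:7  d8:7  d9:4 — peak 7.
Total developer-days = 56 over 9 days ⇒ peak ≥ ⌈56/9⌉ = 7, so 7 is optimal.

7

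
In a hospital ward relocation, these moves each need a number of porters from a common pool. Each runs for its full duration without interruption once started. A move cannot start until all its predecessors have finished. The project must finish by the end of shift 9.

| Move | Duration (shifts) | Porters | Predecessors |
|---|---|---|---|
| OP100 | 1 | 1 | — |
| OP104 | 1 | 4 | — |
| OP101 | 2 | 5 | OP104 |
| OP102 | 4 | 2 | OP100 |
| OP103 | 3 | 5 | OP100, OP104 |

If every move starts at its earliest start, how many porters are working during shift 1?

5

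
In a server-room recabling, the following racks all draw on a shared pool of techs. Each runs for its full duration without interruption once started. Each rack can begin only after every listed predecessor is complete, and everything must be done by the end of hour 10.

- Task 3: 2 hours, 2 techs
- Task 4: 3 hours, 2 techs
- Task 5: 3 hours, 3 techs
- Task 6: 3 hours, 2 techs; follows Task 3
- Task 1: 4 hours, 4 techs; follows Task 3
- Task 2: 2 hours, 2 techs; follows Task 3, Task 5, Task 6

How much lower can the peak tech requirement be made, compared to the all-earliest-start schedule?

5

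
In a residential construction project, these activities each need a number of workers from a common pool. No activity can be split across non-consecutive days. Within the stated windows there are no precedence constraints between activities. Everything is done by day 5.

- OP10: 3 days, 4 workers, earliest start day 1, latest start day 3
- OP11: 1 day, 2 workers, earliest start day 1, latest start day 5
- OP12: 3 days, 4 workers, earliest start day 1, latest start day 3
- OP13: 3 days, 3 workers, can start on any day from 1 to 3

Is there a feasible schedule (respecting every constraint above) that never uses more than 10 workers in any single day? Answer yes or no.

no

The minimum achievable peak is 11; 10 < 11, so no feasible schedule stays within the cap.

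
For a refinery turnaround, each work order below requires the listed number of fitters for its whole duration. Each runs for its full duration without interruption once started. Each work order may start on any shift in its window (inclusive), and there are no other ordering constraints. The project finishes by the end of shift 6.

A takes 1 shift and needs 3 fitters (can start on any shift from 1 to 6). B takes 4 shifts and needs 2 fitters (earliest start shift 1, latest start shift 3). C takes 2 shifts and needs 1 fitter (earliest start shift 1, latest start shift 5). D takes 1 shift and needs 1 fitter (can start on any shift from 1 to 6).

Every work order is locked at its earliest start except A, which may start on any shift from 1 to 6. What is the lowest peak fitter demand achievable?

A@1: s1:7  s2:3  s3:2  s4:2  s5:0  s6:0 → peak 7
A@2: s1:4  s2:6  s3:2  s4:2  s5:0  s6:0 → peak 6
A@3: s1:4  s2:3  s3:5  s4:2  s5:0  s6:0 → peak 5
A@4: s1:4  s2:3  s3:2  s4:5  s5:0  s6:0 → peak 5
A@5: s1:4  s2:3  s3:2  s4:2  s5:3  s6:0 → peak 4
A@6: s1:4  s2:3  s3:2  s4:2  s5:0  s6:3 → peak 4
Best is A@5, peak 4.

4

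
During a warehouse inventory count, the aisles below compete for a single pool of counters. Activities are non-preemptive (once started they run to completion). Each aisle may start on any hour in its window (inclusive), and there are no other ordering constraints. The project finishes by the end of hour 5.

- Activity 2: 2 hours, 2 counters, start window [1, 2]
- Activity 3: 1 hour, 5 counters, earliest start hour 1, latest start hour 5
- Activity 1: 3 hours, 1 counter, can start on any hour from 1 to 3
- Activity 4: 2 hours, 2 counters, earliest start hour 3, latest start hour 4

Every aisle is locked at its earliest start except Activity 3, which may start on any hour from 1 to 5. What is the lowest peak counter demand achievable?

Activity 3@1: h1:8  h2:3  h3:3  h4:2  h5:0 → peak 8
Activity 3@2: h1:3  h2:8  h3:3  h4:2  h5:0 → peak 8
Activity 3@3: h1:3  h2:3  h3:8  h4:2  h5:0 → peak 8
Activity 3@4: h1:3  h2:3  h3:3  h4:7  h5:0 → peak 7
Activity 3@5: h1:3  h2:3  h3:3  h4:2  h5:5 → peak 5
Best is Activity 3@5, peak 5.

5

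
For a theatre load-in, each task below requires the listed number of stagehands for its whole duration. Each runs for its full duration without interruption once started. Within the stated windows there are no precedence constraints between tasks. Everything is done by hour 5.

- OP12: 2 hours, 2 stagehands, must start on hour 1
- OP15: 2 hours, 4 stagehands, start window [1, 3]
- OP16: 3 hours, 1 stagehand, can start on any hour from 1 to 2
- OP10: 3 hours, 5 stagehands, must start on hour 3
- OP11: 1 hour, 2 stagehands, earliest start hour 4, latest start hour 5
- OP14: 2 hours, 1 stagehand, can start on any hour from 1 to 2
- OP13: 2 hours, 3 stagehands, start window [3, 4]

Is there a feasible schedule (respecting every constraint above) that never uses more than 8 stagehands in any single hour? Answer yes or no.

The minimum achievable peak is 9; 8 < 9, so no feasible schedule stays within the cap.

no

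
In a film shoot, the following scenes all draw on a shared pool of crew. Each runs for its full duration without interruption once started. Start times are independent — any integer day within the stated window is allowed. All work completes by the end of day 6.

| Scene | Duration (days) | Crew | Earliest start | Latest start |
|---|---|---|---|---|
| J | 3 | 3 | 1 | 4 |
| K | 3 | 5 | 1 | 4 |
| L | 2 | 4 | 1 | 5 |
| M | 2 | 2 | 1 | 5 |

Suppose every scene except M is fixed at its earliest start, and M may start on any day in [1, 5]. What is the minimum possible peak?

M@1: d1:14  d2:14  d3:8  d4:0  d5:0  d6:0 → peak 14
M@2: d1:12  d2:14  d3:10  d4:0  d5:0  d6:0 → peak 14
M@3: d1:12  d2:12  d3:10  d4:2  d5:0  d6:0 → peak 12
M@4: d1:12  d2:12  d3:8  d4:2  d5:2  d6:0 → peak 12
M@5: d1:12  d2:12  d3:8  d4:0  d5:2  d6:2 → peak 12
Best is M@3, peak 12.

12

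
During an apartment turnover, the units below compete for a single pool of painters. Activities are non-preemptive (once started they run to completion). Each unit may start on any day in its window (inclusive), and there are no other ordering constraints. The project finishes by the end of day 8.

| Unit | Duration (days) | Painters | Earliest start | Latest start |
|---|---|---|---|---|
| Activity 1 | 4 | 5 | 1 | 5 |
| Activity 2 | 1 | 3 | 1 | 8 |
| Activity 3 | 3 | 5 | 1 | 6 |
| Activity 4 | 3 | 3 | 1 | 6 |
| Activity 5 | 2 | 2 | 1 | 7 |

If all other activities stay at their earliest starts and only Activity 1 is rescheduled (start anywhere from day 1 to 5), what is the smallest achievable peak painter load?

13

Activity 1@1: d1:18  d2:15  d3:13  d4:5  d5:0  d6:0  d7:0  d8:0 → peak 18
Activity 1@2: d1:13  d2:15  d3:13  d4:5  d5:5  d6:0  d7:0  d8:0 → peak 15
Activity 1@3: d1:13  d2:10  d3:13  d4:5  d5:5  d6:5  d7:0  d8:0 → peak 13
Activity 1@4: d1:13  d2:10  d3:8  d4:5  d5:5  d6:5  d7:5  d8:0 → peak 13
Activity 1@5: d1:13  d2:10  d3:8  d4:0  d5:5  d6:5  d7:5  d8:5 → peak 13
Best is Activity 1@3, peak 13.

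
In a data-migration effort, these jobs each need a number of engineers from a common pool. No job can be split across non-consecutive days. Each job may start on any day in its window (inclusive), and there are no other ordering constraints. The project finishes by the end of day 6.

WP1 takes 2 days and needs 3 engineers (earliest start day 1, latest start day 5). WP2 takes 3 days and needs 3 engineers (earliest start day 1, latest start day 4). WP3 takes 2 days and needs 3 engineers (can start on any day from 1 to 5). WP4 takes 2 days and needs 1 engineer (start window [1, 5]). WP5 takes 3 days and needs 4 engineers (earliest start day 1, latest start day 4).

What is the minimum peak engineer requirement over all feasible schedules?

7

Early-start (WP1@1, WP2@1, WP3@1, WP4@1, WP5@1) gives peak 14: d1:14  d2:14  d3:7  d4:0  d5:0  d6:0.
Shift WP3→3, WP5→4.
Schedule WP1@1, WP2@1, WP3@3, WP4@1, WP5@4: d1:7  d2:7  d3:6  d4:7  d5:4  d6:4 — peak 7.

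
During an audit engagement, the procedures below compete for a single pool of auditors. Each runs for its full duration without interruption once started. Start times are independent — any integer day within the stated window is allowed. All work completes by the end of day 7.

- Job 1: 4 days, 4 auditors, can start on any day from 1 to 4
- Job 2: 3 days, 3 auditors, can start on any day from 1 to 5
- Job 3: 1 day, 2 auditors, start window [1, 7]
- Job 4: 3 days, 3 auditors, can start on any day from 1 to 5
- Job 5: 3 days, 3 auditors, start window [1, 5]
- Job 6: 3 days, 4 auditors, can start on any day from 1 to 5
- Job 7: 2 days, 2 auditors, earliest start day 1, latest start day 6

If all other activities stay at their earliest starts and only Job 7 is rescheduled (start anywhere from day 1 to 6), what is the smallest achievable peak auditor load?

Job 7@1: d1:21  d2:19  d3:17  d4:4  d5:0  d6:0  d7:0 → peak 21
Job 7@2: d1:19  d2:19  d3:19  d4:4  d5:0  d6:0  d7:0 → peak 19
Job 7@3: d1:19  d2:17  d3:19  d4:6  d5:0  d6:0  d7:0 → peak 19
Job 7@4: d1:19  d2:17  d3:17  d4:6  d5:2  d6:0  d7:0 → peak 19
Job 7@5: d1:19  d2:17  d3:17  d4:4  d5:2  d6:2  d7:0 → peak 19
Job 7@6: d1:19  d2:17  d3:17  d4:4  d5:0  d6:2  d7:2 → peak 19
Best is Job 7@2, peak 19.

19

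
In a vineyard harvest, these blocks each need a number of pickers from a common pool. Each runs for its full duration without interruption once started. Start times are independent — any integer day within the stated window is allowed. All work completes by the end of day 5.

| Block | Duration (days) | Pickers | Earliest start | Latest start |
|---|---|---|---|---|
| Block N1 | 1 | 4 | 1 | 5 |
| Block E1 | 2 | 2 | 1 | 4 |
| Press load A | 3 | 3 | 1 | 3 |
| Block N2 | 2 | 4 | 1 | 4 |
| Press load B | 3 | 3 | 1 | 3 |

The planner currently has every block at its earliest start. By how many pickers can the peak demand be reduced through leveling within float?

Early-start peak: d1:16  d2:12  d3:6  d4:0  d5:0 ⇒ 16.
Leveled (Block N1@1, Block E1@2, Press load A@1, Block N2@4, Press load B@2): d1:7  d2:8  d3:8  d4:7  d5:4 ⇒ 8.
Reduction 16 − 8 = 8.

8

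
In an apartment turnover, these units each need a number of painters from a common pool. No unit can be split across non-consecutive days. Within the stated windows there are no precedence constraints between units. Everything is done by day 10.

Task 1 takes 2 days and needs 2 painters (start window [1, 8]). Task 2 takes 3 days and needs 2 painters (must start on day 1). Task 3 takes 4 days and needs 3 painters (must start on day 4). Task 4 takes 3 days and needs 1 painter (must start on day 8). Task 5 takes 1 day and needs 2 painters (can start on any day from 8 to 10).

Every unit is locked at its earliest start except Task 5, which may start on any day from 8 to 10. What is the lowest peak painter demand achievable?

4

Task 5@8: d1:4  d2:4  d3:2  d4:3  d5:3  d6:3  d7:3  d8:3  d9:1  d10:1 → peak 4
Task 5@9: d1:4  d2:4  d3:2  d4:3  d5:3  d6:3  d7:3  d8:1  d9:3  d10:1 → peak 4
Task 5@10: d1:4  d2:4  d3:2  d4:3  d5:3  d6:3  d7:3  d8:1  d9:1  d10:3 → peak 4
Best is Task 5@8, peak 4.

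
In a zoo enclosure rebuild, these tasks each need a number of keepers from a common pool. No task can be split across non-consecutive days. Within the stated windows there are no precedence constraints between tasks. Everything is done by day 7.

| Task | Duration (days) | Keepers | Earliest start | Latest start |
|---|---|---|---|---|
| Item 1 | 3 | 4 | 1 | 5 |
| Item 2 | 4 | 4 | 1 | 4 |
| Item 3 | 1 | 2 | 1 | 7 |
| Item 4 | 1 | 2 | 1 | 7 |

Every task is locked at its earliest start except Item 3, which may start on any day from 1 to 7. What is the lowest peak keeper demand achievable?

Item 3@1: d1:12  d2:8  d3:8  d4:4  d5:0  d6:0  d7:0 → peak 12
Item 3@2: d1:10  d2:10  d3:8  d4:4  d5:0  d6:0  d7:0 → peak 10
Item 3@3: d1:10  d2:8  d3:10  d4:4  d5:0  d6:0  d7:0 → peak 10
Item 3@4: d1:10  d2:8  d3:8  d4:6  d5:0  d6:0  d7:0 → peak 10
Item 3@5: d1:10  d2:8  d3:8  d4:4  d5:2  d6:0  d7:0 → peak 10
Item 3@6: d1:10  d2:8  d3:8  d4:4  d5:0  d6:2  d7:0 → peak 10
Item 3@7: d1:10  d2:8  d3:8  d4:4  d5:0  d6:0  d7:2 → peak 10
Best is Item 3@2, peak 10.

10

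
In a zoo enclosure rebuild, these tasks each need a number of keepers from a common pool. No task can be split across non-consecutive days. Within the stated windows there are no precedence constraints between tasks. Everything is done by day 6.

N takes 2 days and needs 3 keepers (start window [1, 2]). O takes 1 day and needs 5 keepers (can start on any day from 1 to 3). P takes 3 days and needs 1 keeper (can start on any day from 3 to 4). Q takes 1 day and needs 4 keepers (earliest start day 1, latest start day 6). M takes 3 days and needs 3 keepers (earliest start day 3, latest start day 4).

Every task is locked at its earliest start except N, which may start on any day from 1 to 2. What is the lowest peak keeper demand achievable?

9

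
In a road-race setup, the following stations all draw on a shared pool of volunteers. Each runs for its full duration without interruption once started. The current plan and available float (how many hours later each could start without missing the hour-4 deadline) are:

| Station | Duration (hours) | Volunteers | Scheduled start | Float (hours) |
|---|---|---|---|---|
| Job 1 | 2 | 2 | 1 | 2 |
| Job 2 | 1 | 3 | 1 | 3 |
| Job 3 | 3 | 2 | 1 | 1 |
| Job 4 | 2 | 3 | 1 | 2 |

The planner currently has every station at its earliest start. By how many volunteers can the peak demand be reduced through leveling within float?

5

Early-start peak: h1:10  h2:7  h3:2  h4:0 ⇒ 10.
Leveled (Job 1@1, Job 2@1, Job 3@2, Job 4@3): h1:5  h2:4  h3:5  h4:5 ⇒ 5.
Reduction 10 − 5 = 5.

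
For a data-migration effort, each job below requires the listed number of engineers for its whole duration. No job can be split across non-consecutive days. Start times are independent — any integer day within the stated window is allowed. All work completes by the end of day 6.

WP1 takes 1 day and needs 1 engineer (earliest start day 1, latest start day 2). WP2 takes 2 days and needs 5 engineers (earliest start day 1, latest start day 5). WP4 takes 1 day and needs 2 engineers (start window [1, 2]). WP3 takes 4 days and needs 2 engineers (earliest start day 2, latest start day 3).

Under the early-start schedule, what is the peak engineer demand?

Early-start schedule: WP1@1, WP2@1, WP4@1, WP3@2.
Load per day: day 1: 8, day 2: 7, day 3: 2, day 4: 2, day 5: 2, day 6: 0.
Peak is 8.

8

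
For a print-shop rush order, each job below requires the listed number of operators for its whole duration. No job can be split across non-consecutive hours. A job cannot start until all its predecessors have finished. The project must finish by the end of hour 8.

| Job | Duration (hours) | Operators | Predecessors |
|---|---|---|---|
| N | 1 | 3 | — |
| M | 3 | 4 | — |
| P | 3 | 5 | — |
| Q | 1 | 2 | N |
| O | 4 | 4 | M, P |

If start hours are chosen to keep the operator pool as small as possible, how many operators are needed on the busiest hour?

Early-start (N@1, M@1, P@1, Q@2, O@4) gives peak 12: h1:12  h2:11  h3:9  h4:4  h5:4  h6:4  h7:4  h8:0.
Shift P→2, Q→4, O→5.
Schedule N@1, M@1, P@2, Q@4, O@5: h1:7  h2:9  h3:9  h4:7  h5:4  h6:4  h7:4  h8:4 — peak 9.

9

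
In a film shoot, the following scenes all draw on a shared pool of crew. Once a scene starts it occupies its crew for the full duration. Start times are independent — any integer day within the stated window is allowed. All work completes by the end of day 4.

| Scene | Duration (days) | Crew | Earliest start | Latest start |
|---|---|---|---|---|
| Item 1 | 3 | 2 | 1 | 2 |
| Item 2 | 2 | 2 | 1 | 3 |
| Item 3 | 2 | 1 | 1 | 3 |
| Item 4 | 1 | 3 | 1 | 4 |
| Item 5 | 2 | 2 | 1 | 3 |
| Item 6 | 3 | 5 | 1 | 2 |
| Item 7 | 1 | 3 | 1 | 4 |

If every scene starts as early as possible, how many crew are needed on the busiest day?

Early-start schedule: Item 1@1, Item 2@1, Item 3@1, Item 4@1, Item 5@1, Item 6@1, Item 7@1.
Load per day: day 1: 18, day 2: 12, day 3: 7, day 4: 0.
Peak is 18.

18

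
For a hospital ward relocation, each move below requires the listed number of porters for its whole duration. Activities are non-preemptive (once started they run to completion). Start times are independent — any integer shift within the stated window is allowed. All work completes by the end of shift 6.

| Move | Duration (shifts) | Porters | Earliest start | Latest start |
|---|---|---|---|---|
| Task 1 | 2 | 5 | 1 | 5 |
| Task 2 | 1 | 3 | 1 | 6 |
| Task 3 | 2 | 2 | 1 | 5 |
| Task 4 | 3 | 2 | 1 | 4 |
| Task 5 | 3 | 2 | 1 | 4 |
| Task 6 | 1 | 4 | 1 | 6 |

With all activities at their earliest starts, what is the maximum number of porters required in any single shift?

Early-start schedule: Task 1@1, Task 2@1, Task 3@1, Task 4@1, Task 5@1, Task 6@1.
Load per shift: shift 1: 18, shift 2: 11, shift 3: 4, shift 4: 0, shift 5: 0, shift 6: 0.
Peak is 18.

18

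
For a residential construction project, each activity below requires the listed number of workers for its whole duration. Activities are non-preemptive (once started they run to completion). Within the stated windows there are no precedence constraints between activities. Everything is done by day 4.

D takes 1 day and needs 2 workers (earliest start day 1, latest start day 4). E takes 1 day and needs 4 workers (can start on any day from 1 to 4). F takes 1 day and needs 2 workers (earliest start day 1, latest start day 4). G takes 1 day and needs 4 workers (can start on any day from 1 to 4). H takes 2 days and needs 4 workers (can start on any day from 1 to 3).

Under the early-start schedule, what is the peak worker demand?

Early-start schedule: D@1, E@1, F@1, G@1, H@1.
Load per day: day 1: 16, day 2: 4, day 3: 0, day 4: 0.
Peak is 16.

16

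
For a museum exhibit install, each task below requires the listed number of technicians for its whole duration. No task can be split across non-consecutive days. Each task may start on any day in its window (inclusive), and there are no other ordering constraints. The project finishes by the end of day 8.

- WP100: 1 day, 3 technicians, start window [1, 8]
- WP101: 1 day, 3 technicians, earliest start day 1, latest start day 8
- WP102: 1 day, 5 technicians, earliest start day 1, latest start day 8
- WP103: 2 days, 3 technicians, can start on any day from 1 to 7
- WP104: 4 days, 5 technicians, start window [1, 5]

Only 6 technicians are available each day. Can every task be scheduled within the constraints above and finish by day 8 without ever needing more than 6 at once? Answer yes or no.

yes

Schedule WP100@1, WP101@1, WP102@2, WP103@3, WP104@5: d1:6  d2:5  d3:3  d4:3  d5:5  d6:5  d7:5  d8:5 — peak 6 ≤ 6.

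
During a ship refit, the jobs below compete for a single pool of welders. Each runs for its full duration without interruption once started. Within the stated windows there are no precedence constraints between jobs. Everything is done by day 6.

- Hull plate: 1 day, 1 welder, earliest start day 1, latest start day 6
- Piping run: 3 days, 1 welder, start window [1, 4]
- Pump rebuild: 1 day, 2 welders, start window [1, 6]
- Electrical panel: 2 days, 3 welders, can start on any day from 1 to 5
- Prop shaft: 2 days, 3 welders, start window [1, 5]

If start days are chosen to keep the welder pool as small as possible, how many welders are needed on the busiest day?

Early-start (Hull plate@1, Piping run@1, Pump rebuild@1, Electrical panel@1, Prop shaft@1) gives peak 10: d1:10  d2:7  d3:1  d4:0  d5:0  d6:0.
Shift Electrical panel→2, Prop shaft→4.
Schedule Hull plate@1, Piping run@1, Pump rebuild@1, Electrical panel@2, Prop shaft@4: d1:4  d2:4  d3:4  d4:3  d5:3  d6:0 — peak 4.

4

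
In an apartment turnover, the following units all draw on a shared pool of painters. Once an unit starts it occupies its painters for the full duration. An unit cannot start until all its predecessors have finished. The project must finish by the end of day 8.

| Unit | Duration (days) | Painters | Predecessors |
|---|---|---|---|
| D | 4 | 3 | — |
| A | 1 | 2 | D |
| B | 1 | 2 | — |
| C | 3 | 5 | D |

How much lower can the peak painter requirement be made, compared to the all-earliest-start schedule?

2

Early-start peak: d1:5  d2:3  d3:3  d4:3  d5:7  d6:5  d7:5  d8:0 ⇒ 7.
Leveled (D@1, A@5, B@1, C@6): d1:5  d2:3  d3:3  d4:3  d5:2  d6:5  d7:5  d8:5 ⇒ 5.
Reduction 7 − 5 = 2.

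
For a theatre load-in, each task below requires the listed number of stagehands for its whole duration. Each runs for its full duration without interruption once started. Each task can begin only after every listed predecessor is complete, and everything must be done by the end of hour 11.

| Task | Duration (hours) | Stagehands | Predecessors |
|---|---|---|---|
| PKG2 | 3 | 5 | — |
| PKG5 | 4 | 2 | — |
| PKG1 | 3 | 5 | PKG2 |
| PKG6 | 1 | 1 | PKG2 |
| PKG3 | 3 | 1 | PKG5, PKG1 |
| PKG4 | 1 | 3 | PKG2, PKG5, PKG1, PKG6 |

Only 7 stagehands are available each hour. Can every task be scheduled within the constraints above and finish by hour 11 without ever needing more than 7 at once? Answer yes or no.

yes

Schedule PKG2@1, PKG5@1, PKG1@4, PKG6@5, PKG3@7, PKG4@7: h1:7  h2:7  h3:7  h4:7  h5:6  h6:5  h7:4  h8:1  h9:1  h10:0  h11:0 — peak 7 ≤ 7.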